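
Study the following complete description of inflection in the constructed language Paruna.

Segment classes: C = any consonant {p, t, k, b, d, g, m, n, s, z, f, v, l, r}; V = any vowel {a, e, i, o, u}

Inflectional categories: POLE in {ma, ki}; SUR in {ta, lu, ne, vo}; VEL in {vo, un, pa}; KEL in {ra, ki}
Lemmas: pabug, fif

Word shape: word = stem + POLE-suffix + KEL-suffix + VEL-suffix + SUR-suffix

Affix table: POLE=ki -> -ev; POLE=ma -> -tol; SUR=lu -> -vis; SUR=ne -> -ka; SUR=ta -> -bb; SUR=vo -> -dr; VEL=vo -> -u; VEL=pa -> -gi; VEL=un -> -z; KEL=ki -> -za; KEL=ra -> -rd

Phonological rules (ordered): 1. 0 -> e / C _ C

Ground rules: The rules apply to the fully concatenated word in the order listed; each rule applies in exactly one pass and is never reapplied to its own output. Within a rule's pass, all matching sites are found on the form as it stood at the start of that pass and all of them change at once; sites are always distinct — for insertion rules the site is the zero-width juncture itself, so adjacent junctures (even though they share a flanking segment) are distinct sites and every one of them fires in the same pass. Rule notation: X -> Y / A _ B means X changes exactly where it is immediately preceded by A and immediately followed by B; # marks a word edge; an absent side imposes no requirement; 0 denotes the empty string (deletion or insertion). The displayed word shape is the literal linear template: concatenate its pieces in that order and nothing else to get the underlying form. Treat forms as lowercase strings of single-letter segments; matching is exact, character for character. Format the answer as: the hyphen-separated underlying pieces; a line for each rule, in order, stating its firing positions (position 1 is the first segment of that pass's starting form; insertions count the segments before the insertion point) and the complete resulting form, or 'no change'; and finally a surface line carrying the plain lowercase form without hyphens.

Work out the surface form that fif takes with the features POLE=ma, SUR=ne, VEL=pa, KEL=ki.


underlying: fif-tol-za-gi-ka
1. 0 -> e / C _ C: inserts after position(s) 3, 6: fifetolezagika
surface: fifetolezagika


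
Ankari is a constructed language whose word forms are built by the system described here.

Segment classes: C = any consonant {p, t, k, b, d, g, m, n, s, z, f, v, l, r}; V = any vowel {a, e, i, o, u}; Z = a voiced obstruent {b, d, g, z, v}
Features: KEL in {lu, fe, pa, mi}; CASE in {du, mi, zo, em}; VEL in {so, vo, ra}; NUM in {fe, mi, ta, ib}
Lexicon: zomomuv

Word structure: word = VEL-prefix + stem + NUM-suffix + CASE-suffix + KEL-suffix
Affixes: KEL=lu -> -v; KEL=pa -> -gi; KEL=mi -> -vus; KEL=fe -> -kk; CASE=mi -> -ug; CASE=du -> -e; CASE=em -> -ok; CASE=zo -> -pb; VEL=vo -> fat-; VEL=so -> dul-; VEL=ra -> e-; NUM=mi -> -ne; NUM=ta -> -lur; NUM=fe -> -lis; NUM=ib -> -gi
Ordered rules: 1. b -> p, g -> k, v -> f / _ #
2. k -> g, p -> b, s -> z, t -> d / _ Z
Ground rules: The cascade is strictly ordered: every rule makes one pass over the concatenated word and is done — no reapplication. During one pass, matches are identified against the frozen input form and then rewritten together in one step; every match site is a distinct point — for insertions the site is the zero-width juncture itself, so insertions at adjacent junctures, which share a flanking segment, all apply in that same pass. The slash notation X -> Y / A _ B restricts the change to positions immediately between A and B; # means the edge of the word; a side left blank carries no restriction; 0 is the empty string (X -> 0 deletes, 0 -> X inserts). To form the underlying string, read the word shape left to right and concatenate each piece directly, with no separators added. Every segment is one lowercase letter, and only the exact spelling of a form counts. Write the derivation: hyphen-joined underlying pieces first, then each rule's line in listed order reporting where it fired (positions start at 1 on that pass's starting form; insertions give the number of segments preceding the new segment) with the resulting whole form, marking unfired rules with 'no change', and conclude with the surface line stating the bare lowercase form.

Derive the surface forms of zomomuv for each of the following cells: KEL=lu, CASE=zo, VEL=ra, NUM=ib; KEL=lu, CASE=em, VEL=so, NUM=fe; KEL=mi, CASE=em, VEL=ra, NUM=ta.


cell KEL=lu, CASE=zo, VEL=ra, NUM=ib:
underlying: e-zomomuv-gi-pb-v
1. b -> p, g -> k, v -> f / _ #: fires at position(s) 13: ezomomuvgipbf
2. k -> g, p -> b, s -> z, t -> d / _ Z: fires at position(s) 11: ezomomuvgibbf
surface: ezomomuvgibbf

cell KEL=lu, CASE=em, VEL=so, NUM=fe:
underlying: dul-zomomuv-lis-ok-v
1. b -> p, g -> k, v -> f / _ #: fires at position(s) 16: dulzomomuvlisokf
2. k -> g, p -> b, s -> z, t -> d / _ Z: no change
surface: dulzomomuvlisokf

cell KEL=mi, CASE=em, VEL=ra, NUM=ta:
underlying: e-zomomuv-lur-ok-vus
1. b -> p, g -> k, v -> f / _ #: no change
2. k -> g, p -> b, s -> z, t -> d / _ Z: fires at position(s) 13: ezomomuvlurogvus
surface: ezomomuvlurogvus


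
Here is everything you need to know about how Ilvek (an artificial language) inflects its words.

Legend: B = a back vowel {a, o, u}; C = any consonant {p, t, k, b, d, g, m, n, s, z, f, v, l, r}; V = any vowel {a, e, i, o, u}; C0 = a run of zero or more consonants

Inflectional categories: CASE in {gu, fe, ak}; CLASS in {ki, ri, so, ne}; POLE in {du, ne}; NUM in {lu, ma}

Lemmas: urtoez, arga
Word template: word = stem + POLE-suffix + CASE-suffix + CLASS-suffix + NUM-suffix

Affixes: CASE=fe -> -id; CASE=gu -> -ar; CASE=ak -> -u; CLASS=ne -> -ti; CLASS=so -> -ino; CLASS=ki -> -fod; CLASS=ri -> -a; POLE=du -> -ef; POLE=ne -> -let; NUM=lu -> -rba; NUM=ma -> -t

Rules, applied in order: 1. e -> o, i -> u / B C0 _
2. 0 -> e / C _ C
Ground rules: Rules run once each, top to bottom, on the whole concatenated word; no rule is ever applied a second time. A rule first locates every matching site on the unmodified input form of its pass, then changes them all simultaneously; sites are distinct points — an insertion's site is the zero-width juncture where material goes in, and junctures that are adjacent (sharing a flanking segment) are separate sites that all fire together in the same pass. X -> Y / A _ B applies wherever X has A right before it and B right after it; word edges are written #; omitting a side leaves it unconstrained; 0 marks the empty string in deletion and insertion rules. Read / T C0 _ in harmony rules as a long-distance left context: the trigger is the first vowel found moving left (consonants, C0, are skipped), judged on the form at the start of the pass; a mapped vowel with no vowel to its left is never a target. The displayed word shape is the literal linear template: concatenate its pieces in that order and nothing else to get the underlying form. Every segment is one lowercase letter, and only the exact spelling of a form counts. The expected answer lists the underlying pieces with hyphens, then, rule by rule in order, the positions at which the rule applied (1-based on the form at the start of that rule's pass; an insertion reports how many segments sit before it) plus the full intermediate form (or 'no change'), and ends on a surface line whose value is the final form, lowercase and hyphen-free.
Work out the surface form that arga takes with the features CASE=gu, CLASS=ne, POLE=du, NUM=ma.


underlying: arga-ef-ar-ti-t
1. e -> o, i -> u / B C0 _: fires at position(s) 5, 10: argaofartut
2. 0 -> e / C _ C: inserts after position(s) 2, 8: aregaofaretut
surface: aregaofaretut


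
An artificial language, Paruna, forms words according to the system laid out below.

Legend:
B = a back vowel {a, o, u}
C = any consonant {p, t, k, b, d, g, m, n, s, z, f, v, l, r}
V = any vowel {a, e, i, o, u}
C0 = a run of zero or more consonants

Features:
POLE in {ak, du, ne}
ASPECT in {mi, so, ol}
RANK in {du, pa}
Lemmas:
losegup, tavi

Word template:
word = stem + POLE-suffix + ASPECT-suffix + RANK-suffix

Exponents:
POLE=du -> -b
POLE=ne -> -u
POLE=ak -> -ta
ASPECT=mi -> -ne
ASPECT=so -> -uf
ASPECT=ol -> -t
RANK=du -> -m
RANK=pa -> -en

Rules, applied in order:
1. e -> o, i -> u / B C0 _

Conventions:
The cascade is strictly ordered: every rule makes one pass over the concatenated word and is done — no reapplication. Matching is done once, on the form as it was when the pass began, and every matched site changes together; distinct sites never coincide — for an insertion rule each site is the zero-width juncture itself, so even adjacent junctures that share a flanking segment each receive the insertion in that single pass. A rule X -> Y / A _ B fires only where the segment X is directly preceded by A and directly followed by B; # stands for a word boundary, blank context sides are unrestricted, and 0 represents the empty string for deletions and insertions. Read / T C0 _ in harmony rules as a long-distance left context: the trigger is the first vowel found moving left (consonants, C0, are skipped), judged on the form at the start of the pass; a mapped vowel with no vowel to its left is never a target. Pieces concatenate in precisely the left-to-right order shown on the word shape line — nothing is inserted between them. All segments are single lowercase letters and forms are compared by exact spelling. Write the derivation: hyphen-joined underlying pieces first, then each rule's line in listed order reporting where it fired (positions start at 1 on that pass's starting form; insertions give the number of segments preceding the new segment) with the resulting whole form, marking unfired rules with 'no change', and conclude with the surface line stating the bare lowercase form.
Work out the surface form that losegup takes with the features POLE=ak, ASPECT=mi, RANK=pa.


underlying: losegup-ta-ne-en
1. e -> o, i -> u / B C0 _: fires at position(s) 4, 11: losoguptanoen
surface: losoguptanoen


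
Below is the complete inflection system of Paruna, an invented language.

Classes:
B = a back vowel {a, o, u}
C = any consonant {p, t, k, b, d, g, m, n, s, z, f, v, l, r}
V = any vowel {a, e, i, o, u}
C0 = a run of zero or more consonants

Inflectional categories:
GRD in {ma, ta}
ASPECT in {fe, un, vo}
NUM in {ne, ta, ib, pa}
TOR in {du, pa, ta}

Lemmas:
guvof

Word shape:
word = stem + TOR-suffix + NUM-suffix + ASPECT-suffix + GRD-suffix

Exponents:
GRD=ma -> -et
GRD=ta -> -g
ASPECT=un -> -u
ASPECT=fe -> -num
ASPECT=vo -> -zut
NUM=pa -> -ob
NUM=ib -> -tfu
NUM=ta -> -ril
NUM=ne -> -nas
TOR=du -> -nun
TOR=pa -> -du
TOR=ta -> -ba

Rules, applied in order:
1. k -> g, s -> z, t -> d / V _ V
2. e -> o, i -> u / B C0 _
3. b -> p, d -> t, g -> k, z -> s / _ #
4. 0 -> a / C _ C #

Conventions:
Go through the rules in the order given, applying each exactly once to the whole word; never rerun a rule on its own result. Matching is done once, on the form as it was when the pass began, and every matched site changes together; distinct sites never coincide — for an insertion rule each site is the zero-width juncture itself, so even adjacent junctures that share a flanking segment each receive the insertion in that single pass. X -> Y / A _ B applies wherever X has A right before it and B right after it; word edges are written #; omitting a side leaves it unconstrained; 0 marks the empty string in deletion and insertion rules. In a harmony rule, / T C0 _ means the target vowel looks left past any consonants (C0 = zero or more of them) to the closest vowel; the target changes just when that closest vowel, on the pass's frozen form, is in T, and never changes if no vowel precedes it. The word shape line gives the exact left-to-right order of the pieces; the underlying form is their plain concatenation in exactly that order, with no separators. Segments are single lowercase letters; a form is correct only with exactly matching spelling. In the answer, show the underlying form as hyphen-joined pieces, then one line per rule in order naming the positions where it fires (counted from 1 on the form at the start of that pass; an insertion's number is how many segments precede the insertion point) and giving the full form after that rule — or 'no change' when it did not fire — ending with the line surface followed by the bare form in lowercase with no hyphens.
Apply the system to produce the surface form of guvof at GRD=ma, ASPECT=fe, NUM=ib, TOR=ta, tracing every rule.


underlying: guvof-ba-tfu-num-et
1. k -> g, s -> z, t -> d / V _ V: no change
2. e -> o, i -> u / B C0 _: fires at position(s) 14: guvofbatfunumot
3. b -> p, d -> t, g -> k, z -> s / _ #: no change
4. 0 -> a / C _ C #: no change
surface: guvofbatfunumot


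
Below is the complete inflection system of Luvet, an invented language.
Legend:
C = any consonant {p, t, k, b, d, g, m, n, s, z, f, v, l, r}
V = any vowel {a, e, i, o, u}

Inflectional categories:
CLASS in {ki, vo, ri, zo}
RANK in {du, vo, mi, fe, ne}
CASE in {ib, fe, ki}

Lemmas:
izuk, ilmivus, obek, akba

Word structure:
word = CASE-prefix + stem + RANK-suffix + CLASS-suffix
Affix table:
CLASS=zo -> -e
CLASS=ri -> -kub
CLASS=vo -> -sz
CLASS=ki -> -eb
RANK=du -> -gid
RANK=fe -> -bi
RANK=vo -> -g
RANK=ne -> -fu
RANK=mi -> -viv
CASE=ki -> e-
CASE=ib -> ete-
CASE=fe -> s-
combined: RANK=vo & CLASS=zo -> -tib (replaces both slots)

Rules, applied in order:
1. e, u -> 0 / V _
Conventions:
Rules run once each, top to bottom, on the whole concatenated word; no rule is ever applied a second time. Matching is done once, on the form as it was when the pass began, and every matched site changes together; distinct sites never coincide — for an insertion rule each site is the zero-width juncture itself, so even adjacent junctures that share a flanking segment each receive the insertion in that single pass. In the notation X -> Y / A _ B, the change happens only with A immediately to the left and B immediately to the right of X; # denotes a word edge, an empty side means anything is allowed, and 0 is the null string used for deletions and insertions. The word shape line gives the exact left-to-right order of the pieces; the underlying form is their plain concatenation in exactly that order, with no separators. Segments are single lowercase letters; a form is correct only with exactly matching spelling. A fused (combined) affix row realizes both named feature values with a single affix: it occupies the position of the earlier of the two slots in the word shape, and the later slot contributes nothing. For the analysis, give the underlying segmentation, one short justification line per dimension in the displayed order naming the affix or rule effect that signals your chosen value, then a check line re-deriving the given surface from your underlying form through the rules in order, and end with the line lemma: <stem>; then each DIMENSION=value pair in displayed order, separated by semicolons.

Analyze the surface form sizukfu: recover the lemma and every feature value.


underlying: s-izuk-fu-e
CLASS=zo - signalled by the affix -e
RANK=ne - signalled by the affix -fu
CASE=fe - signalled by the affix s-
check: sizukfue -> sizukfu
lemma: izuk; CLASS=zo; RANK=ne; CASE=fe


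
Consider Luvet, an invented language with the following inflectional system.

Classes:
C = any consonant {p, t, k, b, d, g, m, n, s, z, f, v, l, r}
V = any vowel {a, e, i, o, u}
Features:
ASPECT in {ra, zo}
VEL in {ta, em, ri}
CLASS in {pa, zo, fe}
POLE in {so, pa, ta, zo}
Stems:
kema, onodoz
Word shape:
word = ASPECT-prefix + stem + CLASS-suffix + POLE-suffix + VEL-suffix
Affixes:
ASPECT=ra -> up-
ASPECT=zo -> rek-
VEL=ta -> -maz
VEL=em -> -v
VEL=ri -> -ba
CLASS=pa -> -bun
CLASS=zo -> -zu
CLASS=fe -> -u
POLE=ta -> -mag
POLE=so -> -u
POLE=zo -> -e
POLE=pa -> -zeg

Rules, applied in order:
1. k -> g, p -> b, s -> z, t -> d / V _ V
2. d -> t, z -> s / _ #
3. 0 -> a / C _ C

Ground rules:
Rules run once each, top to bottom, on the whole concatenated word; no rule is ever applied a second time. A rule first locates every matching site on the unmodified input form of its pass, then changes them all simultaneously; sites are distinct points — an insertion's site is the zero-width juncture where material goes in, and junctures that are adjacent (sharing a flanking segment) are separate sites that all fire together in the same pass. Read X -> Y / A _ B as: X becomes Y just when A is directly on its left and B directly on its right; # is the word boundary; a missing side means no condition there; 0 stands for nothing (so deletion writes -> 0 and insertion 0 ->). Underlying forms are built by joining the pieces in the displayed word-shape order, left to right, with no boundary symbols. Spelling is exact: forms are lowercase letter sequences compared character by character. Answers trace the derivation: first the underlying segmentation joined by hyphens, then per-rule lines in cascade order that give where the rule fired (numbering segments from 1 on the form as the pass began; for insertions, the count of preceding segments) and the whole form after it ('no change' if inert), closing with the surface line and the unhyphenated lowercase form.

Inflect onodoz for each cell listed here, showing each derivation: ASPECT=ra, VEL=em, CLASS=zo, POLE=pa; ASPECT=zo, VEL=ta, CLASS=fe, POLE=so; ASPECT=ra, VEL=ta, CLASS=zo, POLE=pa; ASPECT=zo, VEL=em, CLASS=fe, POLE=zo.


cell ASPECT=ra, VEL=em, CLASS=zo, POLE=pa:
underlying: up-onodoz-zu-zeg-v
1. k -> g, p -> b, s -> z, t -> d / V _ V: fires at position(s) 2: ubonodozzuzegv
2. d -> t, z -> s / _ #: no change
3. 0 -> a / C _ C: inserts after position(s) 8, 13: ubonodozazuzegav
surface: ubonodozazuzegav

cell ASPECT=zo, VEL=ta, CLASS=fe, POLE=so:
underlying: rek-onodoz-u-u-maz
1. k -> g, p -> b, s -> z, t -> d / V _ V: fires at position(s) 3: regonodozuumaz
2. d -> t, z -> s / _ #: fires at position(s) 14: regonodozuumas
3. 0 -> a / C _ C: no change
surface: regonodozuumas

cell ASPECT=ra, VEL=ta, CLASS=zo, POLE=pa:
underlying: up-onodoz-zu-zeg-maz
1. k -> g, p -> b, s -> z, t -> d / V _ V: fires at position(s) 2: ubonodozzuzegmaz
2. d -> t, z -> s / _ #: fires at position(s) 16: ubonodozzuzegmas
3. 0 -> a / C _ C: inserts after position(s) 8, 13: ubonodozazuzegamas
surface: ubonodozazuzegamas

cell ASPECT=zo, VEL=em, CLASS=fe, POLE=zo:
underlying: rek-onodoz-u-e-v
1. k -> g, p -> b, s -> z, t -> d / V _ V: fires at position(s) 3: regonodozuev
2. d -> t, z -> s / _ #: no change
3. 0 -> a / C _ C: no change
surface: regonodozuev


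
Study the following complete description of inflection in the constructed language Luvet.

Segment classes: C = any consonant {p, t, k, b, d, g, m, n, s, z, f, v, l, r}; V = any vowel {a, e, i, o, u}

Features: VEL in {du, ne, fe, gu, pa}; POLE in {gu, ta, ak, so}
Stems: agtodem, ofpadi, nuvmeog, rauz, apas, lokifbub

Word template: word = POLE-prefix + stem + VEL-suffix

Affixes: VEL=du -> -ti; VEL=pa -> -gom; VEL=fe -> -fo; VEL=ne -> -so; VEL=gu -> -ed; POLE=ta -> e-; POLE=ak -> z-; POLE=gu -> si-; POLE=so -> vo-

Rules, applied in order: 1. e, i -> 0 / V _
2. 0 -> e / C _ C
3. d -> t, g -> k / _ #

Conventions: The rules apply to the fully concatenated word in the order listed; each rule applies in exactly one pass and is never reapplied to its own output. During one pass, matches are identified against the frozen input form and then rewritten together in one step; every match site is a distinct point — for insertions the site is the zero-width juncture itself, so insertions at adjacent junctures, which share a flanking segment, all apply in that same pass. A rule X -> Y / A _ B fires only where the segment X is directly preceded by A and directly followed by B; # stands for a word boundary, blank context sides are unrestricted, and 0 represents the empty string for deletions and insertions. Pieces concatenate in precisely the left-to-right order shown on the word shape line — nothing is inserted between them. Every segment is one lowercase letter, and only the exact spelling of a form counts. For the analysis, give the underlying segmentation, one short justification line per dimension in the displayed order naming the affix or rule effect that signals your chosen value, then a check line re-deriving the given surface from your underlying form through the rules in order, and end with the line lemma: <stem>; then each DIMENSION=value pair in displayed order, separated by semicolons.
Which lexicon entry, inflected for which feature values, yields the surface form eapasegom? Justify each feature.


underlying: e-apas-gom
VEL=pa - signalled by the affix -gom
POLE=ta - signalled by the affix e-
check: eapasgom -> eapasgom -> eapasegom -> eapasegom
lemma: apas; VEL=pa; POLE=ta


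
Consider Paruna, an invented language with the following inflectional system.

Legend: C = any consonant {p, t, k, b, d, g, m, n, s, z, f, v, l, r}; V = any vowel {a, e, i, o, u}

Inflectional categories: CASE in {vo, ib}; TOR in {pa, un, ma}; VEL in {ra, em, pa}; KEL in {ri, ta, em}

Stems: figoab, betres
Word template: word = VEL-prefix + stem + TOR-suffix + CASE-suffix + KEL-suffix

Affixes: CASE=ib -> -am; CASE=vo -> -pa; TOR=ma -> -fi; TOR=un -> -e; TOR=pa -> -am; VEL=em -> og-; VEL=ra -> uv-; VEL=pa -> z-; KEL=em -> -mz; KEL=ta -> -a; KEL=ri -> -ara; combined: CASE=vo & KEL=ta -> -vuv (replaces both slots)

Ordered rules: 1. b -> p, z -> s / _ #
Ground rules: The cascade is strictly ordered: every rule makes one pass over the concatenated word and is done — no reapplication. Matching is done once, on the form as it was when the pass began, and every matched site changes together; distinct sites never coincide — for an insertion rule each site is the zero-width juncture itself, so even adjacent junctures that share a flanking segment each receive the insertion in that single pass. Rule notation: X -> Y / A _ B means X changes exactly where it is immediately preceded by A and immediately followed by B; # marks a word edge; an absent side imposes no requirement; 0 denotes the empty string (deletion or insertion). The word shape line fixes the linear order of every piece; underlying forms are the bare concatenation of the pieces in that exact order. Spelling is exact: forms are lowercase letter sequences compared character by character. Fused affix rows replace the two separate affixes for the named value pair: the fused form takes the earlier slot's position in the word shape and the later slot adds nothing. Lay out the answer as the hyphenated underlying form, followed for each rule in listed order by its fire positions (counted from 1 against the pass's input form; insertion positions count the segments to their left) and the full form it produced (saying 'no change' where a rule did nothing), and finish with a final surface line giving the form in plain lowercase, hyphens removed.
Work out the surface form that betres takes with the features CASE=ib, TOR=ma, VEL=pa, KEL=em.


underlying: z-betres-fi-am-mz
1. b -> p, z -> s / _ #: fires at position(s) 13: zbetresfiamms
surface: zbetresfiamms


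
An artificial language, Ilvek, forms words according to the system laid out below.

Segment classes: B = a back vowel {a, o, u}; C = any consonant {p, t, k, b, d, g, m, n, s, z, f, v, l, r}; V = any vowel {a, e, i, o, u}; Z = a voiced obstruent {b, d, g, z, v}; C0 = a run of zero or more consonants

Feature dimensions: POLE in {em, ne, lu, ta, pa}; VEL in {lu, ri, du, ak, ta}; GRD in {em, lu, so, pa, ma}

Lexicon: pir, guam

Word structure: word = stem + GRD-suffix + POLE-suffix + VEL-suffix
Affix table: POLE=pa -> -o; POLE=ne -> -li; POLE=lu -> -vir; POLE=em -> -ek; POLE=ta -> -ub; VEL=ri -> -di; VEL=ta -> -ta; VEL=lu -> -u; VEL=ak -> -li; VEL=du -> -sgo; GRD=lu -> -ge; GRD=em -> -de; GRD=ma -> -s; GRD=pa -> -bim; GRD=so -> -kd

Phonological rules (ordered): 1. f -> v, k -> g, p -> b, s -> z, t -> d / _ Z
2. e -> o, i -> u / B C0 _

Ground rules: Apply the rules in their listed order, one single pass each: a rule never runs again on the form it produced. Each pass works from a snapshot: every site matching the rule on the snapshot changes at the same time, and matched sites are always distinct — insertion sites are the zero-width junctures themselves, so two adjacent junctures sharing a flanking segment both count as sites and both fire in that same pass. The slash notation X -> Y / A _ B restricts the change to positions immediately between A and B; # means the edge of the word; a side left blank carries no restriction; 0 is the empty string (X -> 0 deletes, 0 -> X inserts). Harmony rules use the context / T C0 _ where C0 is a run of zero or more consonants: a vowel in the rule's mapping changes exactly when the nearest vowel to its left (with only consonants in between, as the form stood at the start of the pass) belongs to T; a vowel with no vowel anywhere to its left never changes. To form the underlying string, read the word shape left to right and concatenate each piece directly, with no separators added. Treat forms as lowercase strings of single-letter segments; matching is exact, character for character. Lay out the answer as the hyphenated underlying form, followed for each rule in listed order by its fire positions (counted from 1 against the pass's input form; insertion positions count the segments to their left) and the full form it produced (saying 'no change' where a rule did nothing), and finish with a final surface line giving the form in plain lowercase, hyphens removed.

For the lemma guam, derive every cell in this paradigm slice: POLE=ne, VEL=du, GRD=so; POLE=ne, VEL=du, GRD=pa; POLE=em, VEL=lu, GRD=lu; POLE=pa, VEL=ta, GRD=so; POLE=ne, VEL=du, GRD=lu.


cell POLE=ne, VEL=du, GRD=so:
underlying: guam-kd-li-sgo
1. f -> v, k -> g, p -> b, s -> z, t -> d / _ Z: fires at position(s) 5, 9: guamgdlizgo
2. e -> o, i -> u / B C0 _: fires at position(s) 8: guamgdluzgo
surface: guamgdluzgo

cell POLE=ne, VEL=du, GRD=pa:
underlying: guam-bim-li-sgo
1. f -> v, k -> g, p -> b, s -> z, t -> d / _ Z: fires at position(s) 10: guambimlizgo
2. e -> o, i -> u / B C0 _: fires at position(s) 6: guambumlizgo
surface: guambumlizgo

cell POLE=em, VEL=lu, GRD=lu:
underlying: guam-ge-ek-u
1. f -> v, k -> g, p -> b, s -> z, t -> d / _ Z: no change
2. e -> o, i -> u / B C0 _: fires at position(s) 6: guamgoeku
surface: guamgoeku

cell POLE=pa, VEL=ta, GRD=so:
underlying: guam-kd-o-ta
1. f -> v, k -> g, p -> b, s -> z, t -> d / _ Z: fires at position(s) 5: guamgdota
2. e -> o, i -> u / B C0 _: no change
surface: guamgdota

cell POLE=ne, VEL=du, GRD=lu:
underlying: guam-ge-li-sgo
1. f -> v, k -> g, p -> b, s -> z, t -> d / _ Z: fires at position(s) 9: guamgelizgo
2. e -> o, i -> u / B C0 _: fires at position(s) 6: guamgolizgo
surface: guamgolizgo


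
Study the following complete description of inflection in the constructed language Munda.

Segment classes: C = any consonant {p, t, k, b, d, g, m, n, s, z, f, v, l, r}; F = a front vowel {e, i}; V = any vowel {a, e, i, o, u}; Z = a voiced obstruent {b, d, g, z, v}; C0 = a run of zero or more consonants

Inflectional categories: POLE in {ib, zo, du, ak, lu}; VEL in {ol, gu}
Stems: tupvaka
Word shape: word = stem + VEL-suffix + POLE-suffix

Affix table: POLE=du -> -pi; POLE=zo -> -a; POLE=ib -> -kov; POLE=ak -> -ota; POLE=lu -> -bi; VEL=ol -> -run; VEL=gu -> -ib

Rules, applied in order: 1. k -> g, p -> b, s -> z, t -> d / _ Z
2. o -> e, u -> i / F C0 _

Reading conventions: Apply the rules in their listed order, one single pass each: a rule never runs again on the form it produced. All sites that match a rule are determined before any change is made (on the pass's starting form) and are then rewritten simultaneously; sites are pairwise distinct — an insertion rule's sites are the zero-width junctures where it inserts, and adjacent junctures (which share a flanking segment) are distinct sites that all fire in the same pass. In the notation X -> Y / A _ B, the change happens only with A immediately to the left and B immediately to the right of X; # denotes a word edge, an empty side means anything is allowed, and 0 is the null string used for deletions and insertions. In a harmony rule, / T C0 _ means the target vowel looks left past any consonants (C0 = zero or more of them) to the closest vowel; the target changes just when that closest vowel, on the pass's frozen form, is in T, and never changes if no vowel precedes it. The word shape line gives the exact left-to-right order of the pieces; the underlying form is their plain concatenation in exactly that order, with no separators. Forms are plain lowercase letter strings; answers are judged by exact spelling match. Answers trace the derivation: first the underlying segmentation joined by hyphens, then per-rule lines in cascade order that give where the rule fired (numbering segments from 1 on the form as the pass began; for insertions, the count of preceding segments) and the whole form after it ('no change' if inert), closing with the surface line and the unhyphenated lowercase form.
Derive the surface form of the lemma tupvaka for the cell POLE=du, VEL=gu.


underlying: tupvaka-ib-pi
1. k -> g, p -> b, s -> z, t -> d / _ Z: fires at position(s) 3: tubvakaibpi
2. o -> e, u -> i / F C0 _: no change
surface: tubvakaibpi


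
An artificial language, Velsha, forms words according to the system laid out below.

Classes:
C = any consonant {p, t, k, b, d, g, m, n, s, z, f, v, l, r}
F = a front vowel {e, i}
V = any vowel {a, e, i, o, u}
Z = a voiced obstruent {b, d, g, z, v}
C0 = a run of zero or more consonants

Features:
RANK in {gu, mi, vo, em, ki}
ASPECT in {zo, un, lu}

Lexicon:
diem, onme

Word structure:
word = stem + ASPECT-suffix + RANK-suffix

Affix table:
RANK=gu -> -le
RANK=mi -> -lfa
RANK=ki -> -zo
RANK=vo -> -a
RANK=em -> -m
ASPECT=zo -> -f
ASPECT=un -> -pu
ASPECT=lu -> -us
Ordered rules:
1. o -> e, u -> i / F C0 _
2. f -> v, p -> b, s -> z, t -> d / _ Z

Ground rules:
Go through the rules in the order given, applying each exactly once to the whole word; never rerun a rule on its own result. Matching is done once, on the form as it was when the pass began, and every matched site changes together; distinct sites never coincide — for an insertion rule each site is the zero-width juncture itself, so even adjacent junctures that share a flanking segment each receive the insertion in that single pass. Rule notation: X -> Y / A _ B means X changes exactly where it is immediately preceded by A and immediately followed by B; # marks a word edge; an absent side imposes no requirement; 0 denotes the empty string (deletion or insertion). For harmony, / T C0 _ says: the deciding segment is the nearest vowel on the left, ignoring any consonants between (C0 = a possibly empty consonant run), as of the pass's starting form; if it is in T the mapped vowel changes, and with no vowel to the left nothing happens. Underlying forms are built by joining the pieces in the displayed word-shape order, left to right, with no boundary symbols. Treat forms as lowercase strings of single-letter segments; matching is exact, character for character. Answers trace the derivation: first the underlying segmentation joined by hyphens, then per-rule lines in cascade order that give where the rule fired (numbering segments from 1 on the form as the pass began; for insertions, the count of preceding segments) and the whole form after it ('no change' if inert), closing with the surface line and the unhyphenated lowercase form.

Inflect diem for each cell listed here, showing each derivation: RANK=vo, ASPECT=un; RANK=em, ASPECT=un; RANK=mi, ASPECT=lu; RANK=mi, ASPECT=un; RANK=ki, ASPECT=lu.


cell RANK=vo, ASPECT=un:
underlying: diem-pu-a
1. o -> e, u -> i / F C0 _: fires at position(s) 6: diempia
2. f -> v, p -> b, s -> z, t -> d / _ Z: no change
surface: diempia

cell RANK=em, ASPECT=un:
underlying: diem-pu-m
1. o -> e, u -> i / F C0 _: fires at position(s) 6: diempim
2. f -> v, p -> b, s -> z, t -> d / _ Z: no change
surface: diempim

cell RANK=mi, ASPECT=lu:
underlying: diem-us-lfa
1. o -> e, u -> i / F C0 _: fires at position(s) 5: diemislfa
2. f -> v, p -> b, s -> z, t -> d / _ Z: no change
surface: diemislfa

cell RANK=mi, ASPECT=un:
underlying: diem-pu-lfa
1. o -> e, u -> i / F C0 _: fires at position(s) 6: diempilfa
2. f -> v, p -> b, s -> z, t -> d / _ Z: no change
surface: diempilfa

cell RANK=ki, ASPECT=lu:
underlying: diem-us-zo
1. o -> e, u -> i / F C0 _: fires at position(s) 5: diemiszo
2. f -> v, p -> b, s -> z, t -> d / _ Z: fires at position(s) 6: diemizzo
surface: diemizzo


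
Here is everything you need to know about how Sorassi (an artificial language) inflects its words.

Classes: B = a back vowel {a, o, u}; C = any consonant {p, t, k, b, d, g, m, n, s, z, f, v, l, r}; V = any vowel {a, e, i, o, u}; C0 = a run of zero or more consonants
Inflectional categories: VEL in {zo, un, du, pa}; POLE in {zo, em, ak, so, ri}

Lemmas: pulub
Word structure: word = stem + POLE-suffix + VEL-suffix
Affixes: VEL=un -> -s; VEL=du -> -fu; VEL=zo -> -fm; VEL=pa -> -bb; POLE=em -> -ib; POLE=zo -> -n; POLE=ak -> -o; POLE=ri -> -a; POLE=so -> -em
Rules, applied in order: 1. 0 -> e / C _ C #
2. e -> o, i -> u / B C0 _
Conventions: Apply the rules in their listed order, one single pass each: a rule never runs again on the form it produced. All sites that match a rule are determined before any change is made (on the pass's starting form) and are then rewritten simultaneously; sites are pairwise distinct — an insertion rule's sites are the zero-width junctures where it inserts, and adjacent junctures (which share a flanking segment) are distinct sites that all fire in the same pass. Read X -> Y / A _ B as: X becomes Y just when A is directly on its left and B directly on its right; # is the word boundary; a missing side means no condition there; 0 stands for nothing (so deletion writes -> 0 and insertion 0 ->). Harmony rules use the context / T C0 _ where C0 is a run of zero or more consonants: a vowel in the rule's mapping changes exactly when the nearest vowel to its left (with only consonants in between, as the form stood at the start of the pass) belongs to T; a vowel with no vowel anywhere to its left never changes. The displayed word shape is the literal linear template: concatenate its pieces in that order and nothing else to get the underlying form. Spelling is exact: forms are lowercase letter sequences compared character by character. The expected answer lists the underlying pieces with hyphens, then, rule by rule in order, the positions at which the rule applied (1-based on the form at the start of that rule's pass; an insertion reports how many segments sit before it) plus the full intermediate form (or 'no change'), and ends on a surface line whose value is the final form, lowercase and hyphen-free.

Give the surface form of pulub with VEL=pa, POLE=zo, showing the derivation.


underlying: pulub-n-bb
1. 0 -> e / C _ C #: inserts after position(s) 7: pulubnbeb
2. e -> o, i -> u / B C0 _: fires at position(s) 8: pulubnbob
surface: pulubnbob


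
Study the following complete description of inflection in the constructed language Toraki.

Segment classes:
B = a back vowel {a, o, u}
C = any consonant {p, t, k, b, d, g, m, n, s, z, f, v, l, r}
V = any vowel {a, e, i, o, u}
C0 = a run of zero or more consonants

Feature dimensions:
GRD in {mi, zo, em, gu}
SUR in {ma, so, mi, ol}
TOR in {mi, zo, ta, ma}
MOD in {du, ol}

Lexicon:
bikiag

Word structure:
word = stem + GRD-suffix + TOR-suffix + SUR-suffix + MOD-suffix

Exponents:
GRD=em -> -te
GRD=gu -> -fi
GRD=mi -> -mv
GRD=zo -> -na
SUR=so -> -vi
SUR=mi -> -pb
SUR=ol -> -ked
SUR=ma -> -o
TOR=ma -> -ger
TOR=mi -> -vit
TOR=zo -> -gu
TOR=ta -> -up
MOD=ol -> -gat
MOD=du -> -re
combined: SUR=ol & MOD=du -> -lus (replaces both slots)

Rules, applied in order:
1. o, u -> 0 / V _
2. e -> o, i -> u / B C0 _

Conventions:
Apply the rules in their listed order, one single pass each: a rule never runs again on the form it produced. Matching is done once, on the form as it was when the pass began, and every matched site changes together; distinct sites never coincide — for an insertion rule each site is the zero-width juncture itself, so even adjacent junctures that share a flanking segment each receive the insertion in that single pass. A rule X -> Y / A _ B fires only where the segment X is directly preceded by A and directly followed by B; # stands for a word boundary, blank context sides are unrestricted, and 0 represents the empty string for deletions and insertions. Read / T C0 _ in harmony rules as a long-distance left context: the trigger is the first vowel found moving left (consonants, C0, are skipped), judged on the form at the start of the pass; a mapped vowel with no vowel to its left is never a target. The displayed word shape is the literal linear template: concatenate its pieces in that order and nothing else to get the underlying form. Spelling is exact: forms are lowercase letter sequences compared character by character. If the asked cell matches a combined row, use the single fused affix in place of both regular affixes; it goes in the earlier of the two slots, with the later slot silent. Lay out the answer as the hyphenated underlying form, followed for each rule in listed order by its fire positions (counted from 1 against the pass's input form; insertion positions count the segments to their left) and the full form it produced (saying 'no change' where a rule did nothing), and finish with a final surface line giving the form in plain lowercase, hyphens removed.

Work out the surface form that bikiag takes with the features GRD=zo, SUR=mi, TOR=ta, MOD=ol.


underlying: bikiag-na-up-pb-gat
1. o, u -> 0 / V _: fires at position(s) 9: bikiagnappbgat
2. e -> o, i -> u / B C0 _: no change
surface: bikiagnappbgat


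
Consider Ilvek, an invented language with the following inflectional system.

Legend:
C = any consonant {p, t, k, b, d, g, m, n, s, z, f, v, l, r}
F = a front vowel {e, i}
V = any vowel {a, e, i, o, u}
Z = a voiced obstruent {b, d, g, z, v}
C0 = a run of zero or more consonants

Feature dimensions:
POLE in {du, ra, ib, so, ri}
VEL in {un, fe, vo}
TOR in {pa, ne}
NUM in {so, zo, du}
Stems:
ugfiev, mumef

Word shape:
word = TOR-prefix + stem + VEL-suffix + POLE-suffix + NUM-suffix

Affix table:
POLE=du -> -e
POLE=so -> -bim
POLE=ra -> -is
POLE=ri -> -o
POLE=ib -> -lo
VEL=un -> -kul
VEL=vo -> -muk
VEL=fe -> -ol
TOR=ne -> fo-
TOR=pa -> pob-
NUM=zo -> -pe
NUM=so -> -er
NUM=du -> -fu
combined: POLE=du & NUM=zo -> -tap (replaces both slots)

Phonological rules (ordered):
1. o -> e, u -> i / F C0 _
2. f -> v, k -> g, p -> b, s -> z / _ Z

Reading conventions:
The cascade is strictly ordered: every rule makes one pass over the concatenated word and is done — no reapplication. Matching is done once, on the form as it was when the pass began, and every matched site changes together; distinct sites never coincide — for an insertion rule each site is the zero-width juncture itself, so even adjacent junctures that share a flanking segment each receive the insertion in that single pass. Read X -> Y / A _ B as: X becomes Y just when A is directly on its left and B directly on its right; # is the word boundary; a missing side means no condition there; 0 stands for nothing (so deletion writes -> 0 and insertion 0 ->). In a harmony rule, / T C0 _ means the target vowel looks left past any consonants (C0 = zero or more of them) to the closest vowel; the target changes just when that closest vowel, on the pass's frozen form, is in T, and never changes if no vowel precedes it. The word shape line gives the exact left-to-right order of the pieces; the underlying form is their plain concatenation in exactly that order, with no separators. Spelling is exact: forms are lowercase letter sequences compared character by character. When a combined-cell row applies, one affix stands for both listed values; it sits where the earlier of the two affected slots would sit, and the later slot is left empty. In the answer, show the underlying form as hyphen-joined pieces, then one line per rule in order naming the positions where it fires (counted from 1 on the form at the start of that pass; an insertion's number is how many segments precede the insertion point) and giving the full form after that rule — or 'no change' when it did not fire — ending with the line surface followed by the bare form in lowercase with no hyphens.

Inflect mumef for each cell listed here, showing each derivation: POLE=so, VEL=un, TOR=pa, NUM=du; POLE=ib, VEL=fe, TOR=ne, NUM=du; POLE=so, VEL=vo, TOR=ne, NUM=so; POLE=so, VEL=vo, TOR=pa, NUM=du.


cell POLE=so, VEL=un, TOR=pa, NUM=du:
underlying: pob-mumef-kul-bim-fu
1. o -> e, u -> i / F C0 _: fires at position(s) 10, 16: pobmumefkilbimfi
2. f -> v, k -> g, p -> b, s -> z / _ Z: no change
surface: pobmumefkilbimfi

cell POLE=ib, VEL=fe, TOR=ne, NUM=du:
underlying: fo-mumef-ol-lo-fu
1. o -> e, u -> i / F C0 _: fires at position(s) 8: fomumefellofu
2. f -> v, k -> g, p -> b, s -> z / _ Z: no change
surface: fomumefellofu

cell POLE=so, VEL=vo, TOR=ne, NUM=so:
underlying: fo-mumef-muk-bim-er
1. o -> e, u -> i / F C0 _: fires at position(s) 9: fomumefmikbimer
2. f -> v, k -> g, p -> b, s -> z / _ Z: fires at position(s) 10: fomumefmigbimer
surface: fomumefmigbimer

cell POLE=so, VEL=vo, TOR=pa, NUM=du:
underlying: pob-mumef-muk-bim-fu
1. o -> e, u -> i / F C0 _: fires at position(s) 10, 16: pobmumefmikbimfi
2. f -> v, k -> g, p -> b, s -> z / _ Z: fires at position(s) 11: pobmumefmigbimfi
surface: pobmumefmigbimfi
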